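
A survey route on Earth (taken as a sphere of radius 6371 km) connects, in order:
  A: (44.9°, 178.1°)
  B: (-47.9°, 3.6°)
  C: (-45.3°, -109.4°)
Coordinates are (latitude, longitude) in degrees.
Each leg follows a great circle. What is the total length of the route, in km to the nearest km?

Leg A→B: central angle 3.0572 rad, distance 19477.6 km.
Leg B→C: central angle 1.2205 rad, distance 7776.1 km.
Total: 19477.6 + 7776.1 ≈ 27254 km.

27254 km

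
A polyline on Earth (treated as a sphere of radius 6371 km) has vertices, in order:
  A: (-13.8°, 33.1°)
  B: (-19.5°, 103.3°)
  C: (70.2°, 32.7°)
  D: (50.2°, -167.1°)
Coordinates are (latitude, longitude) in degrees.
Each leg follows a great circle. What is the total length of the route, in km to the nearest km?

25332 km

Leg A→B: central angle 1.1705 rad, distance 7457.1 km.
Leg B→C: central angle 1.7803 rad, distance 11342.5 km.
Leg C→D: central angle 1.0253 rad, distance 6532.1 km.
Total: 7457.1 + 11342.5 + 6532.1 ≈ 25332 km.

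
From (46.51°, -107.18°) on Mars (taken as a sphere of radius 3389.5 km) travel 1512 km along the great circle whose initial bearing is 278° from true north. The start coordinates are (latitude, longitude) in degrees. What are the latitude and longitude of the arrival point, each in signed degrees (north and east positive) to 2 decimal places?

44.09°, -143.68°

Angular distance δ = d/R = 1512/3389.5 = 0.44608 rad; initial bearing θ = 4.8520 rad.
sin φ₂ = sin φ₁ cos δ + cos φ₁ sin δ cos θ = (0.7255)(0.9021) + (0.6882)(0.4314)(0.1392) = 0.6958, so φ₂ = 44.09°.
Δλ = atan2(sin θ sin δ cos φ₁, cos δ − sin φ₁ sin φ₂) = atan2(-0.2940, 0.3973) = -36.503°.
λ₂ = -107.180° − 36.503° = -143.68°.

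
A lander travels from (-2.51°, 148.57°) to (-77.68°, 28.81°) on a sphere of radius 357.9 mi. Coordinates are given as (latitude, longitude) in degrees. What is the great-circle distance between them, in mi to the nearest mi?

585 mi

With latitudes φ₁ = -2.510°, φ₂ = -77.680° and longitude difference Δλ = -119.760°:
cos c = sin φ₁ sin φ₂ + cos φ₁ cos φ₂ cos Δλ = (-0.0438)(-0.9770) + (0.9990)(0.2134)(-0.4964) = -0.06302,
so c = arccos(-0.06302) = 1.63386 rad.
Distance = R·c = 357.9 × 1.6339 ≈ 585 mi.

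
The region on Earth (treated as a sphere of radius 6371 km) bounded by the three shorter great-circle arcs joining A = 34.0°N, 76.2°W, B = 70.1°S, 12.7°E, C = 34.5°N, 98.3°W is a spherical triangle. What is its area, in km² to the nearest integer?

Side lengths (central angles): a = 2.2564, b = 0.3183, c = 2.1181 rad; semiperimeter s = 2.3464.
By l'Huilier's theorem, tan(E/4) = √[tan(s/2) tan((s−a)/2) tan((s−b)/2) tan((s−c)/2)], giving spherical excess E = 0.5585 rad.
Area = E·R² = 0.5585 × (6371)² ≈ 22670877 km².

22670877 km²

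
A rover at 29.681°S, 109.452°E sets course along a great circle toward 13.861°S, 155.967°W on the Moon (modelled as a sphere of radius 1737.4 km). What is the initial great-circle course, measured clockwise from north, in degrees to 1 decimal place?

104.3°

With φ₁ = -0.5180, φ₂ = -0.2419, Δλ = 1.6507 rad, the forward-azimuth formula gives
θ = atan2( sin Δλ cos φ₂ , cos φ₁ sin φ₂ − sin φ₁ cos φ₂ cos Δλ ) = atan2(0.9678, -0.2465) = 104.29°.
So the initial bearing is 104.3°.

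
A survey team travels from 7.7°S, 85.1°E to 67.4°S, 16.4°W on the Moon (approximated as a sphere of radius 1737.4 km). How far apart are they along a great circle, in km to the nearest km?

2646 km

With latitudes φ₁ = -7.700°, φ₂ = -67.400° and longitude difference Δλ = -101.500°:
cos c = sin φ₁ sin φ₂ + cos φ₁ cos φ₂ cos Δλ = (-0.1340)(-0.9232) + (0.9910)(0.3843)(-0.1994) = 0.04777,
so c = arccos(0.04777) = 1.52301 rad.
Distance = R·c = 1737.4 × 1.5230 ≈ 2646 km.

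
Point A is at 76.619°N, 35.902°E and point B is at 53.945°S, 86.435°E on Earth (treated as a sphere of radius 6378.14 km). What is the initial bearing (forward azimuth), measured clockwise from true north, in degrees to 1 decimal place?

140.5°

Δλ = 50.533° = 0.8820 rad.
y = sin Δλ · cos φ₂ = (0.7720)(0.5886) = 0.4544
x = cos φ₁ sin φ₂ − sin φ₁ cos φ₂ cos Δλ = (0.2314)(-0.8085) − (0.9729)(0.5886)(0.6356) = -0.5510
θ = atan2(y, x) = 140.49°, so the bearing is 140.5°.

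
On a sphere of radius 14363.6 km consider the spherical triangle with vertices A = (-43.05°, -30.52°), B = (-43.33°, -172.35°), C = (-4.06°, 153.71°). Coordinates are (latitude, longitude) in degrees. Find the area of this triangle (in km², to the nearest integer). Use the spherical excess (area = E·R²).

103850547 km²

Side lengths (central angles): a = 0.8625, b = 2.3167, c = 1.5203 rad; semiperimeter s = 2.3497.
By l'Huilier's theorem, tan(E/4) = √[tan(s/2) tan((s−a)/2) tan((s−b)/2) tan((s−c)/2)], giving spherical excess E = 0.5034 rad.
Area = E·R² = 0.5034 × (14363.6)² ≈ 103850547 km².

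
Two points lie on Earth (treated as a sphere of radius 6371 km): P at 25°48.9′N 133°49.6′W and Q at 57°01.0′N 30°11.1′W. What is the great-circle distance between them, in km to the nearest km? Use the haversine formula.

In radians: φ₁ = 0.4506, φ₂ = 0.9951, Δλ = 103.642° = 1.8089 rad.
Haversine: a = sin²(Δφ/2) + cos φ₁ cos φ₂ sin²(Δλ/2) = 0.0723 + (0.9002)(0.5444)(0.6179) = 0.37515.
Central angle c = 2·arcsin(√a) = 1.31843 rad.
Distance = R·c = 6371 × 1.3184 ≈ 8400 km.

8400 km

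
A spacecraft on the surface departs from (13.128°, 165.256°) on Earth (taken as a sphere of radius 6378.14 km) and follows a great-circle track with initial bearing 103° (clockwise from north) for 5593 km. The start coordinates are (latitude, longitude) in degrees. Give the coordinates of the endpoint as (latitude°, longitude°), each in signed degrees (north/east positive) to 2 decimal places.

Angular distance δ = d/R = 5593/6378.14 = 0.87690 rad; initial bearing θ = 1.7977 rad.
sin φ₂ = sin φ₁ cos δ + cos φ₁ sin δ cos θ = (0.2271)(0.6395) + (0.9739)(0.7688)(-0.2250) = -0.0232, so φ₂ = -1.33°.
Δλ = atan2(sin θ sin δ cos φ₁, cos δ − sin φ₁ sin φ₂) = atan2(0.7295, 0.6448) = 48.526°.
λ₂ = 165.256° + 48.526° = 213.78° → -146.22° after wrapping to (−180°, 180°].

-1.33°, -146.22°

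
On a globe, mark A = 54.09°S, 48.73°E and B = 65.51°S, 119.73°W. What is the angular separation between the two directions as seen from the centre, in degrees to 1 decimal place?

60.1°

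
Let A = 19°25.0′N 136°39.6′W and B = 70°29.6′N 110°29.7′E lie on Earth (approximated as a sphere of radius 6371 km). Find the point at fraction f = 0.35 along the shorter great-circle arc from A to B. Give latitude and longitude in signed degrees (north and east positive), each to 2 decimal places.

45.24°, -148.58°

The central angle between A and B is δ = 1.3785 rad.
With f = 0.35, the slerp weights are sin((1−f)δ)/sin δ = 0.7955 and sin(fδ)/sin δ = 0.4727.
Weighted sum of the unit vectors: (0.7955)·(-0.6859,-0.6473,0.3324) + (0.4727)·(-0.1169,0.3128,0.9426) = (-0.6009, -0.3671, 0.7100).
Converting back: φ = atan2(z, √(x²+y²)) = 45.24°, λ = atan2(y, x) = -148.58°.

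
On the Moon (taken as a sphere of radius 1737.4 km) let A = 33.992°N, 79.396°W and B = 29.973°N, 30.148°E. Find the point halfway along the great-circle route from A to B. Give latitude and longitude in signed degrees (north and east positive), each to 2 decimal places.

The central angle between A and B is δ = 1.5317 rad.
With f = 0.5, the slerp weights are sin((1−f)δ)/sin δ = 0.6937 and sin(fδ)/sin δ = 0.6937.
Weighted sum of the unit vectors: (0.6937)·(0.1526,-0.8150,0.5591) + (0.6937)·(0.7491,0.4351,0.4996) = (0.6255, -0.2635, 0.7344).
Converting back: φ = atan2(z, √(x²+y²)) = 47.26°, λ = atan2(y, x) = -22.85°.

47.26°, -22.85°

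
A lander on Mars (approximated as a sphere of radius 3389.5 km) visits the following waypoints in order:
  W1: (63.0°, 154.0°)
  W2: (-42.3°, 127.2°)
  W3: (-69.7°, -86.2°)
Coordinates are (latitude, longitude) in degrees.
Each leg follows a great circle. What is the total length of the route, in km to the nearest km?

10223 km

Leg W1→W2: central angle 1.8754 rad, distance 6356.8 km.
Leg W2→W3: central angle 1.1407 rad, distance 3866.3 km.
Total: 6356.8 + 3866.3 ≈ 10223 km.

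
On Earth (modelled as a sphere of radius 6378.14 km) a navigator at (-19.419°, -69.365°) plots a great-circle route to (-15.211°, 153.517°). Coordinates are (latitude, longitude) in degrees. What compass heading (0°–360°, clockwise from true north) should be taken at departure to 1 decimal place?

Δλ = -137.118° = -2.3932 rad.
y = sin Δλ · cos φ₂ = (-0.6805)(0.9650) = -0.6567
x = cos φ₁ sin φ₂ − sin φ₁ cos φ₂ cos Δλ = (0.9431)(-0.2624) − (-0.3325)(0.9650)(-0.7328) = -0.4825
θ = atan2(y, x) = -126.31°; adding 360° gives 233.7°.

233.7°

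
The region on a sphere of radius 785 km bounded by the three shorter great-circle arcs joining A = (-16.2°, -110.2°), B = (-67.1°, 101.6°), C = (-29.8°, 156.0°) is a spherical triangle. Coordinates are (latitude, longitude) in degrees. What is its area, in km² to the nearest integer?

514985 km²

Side lengths (central angles): a = 0.8574, b = 1.4873, c = 1.6314 rad; semiperimeter s = 1.9881.
By l'Huilier's theorem, tan(E/4) = √[tan(s/2) tan((s−a)/2) tan((s−b)/2) tan((s−c)/2)], giving spherical excess E = 0.8357 rad.
Area = E·R² = 0.8357 × (785)² ≈ 514985 km².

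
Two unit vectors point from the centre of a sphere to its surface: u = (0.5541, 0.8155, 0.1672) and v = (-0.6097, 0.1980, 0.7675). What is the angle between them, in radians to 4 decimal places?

1.6189 rad

u·v = -0.0480; |u| = 1.0000, |v| = 1.0000.
cos θ = (u·v)/(|u||v|) = -0.0480, so θ = 1.6189 rad.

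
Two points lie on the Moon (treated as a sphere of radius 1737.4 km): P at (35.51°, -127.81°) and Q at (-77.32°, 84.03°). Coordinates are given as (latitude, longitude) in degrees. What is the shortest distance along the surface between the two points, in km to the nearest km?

Let φ₁ = 0.6198 rad, φ₂ = -1.3495 rad, and Δλ = -2.5859 rad.
cos c = sin φ₁ sin φ₂ + cos φ₁ cos φ₂ cos Δλ = (0.5808)(-0.9756) + (0.8140)(0.2195)(-0.8495) = -0.71847,
so c = arccos(-0.71847) = 2.37240 rad.
Distance = R·c = 1737.4 × 2.3724 ≈ 4122 km.

4122 km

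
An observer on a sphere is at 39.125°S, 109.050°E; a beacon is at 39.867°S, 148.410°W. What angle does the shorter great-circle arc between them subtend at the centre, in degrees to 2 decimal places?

74.03°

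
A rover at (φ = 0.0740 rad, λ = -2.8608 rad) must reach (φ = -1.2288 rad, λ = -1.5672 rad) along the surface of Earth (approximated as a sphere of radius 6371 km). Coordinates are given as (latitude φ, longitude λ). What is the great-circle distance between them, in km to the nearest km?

9868 km

With latitudes φ₁ = 4.240°, φ₂ = -70.405° and longitude difference Δλ = 74.118°:
cos c = sin φ₁ sin φ₂ + cos φ₁ cos φ₂ cos Δλ = (0.0739)(-0.9421) + (0.9973)(0.3354)(0.2737) = 0.02187,
so c = arccos(0.02187) = 1.54892 rad.
Distance = R·c = 6371 × 1.5489 ≈ 9868 km.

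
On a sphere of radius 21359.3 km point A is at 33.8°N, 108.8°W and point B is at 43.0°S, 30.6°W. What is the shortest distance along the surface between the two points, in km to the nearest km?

In radians: φ₁ = 0.5899, φ₂ = -0.7505, Δλ = 78.200° = 1.3648 rad.
cos c = sin φ₁ sin φ₂ + cos φ₁ cos φ₂ cos Δλ = (0.5563)(-0.6820) + (0.8310)(0.7314)(0.2045) = -0.25511,
so c = arccos(-0.25511) = 1.82876 rad.
Distance = R·c = 21359.3 × 1.8288 ≈ 39061 km.

39061 km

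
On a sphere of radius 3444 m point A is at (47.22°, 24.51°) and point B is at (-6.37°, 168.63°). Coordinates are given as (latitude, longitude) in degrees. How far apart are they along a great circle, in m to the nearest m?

With latitudes φ₁ = 47.220°, φ₂ = -6.370° and longitude difference Δλ = 144.120°:
Haversine: a = sin²(Δφ/2) + cos φ₁ cos φ₂ sin²(Δλ/2) = 0.2032 + (0.6792)(0.9938)(0.9051) = 0.81417.
Central angle c = 2·arcsin(√a) = 2.25022 rad.
Distance = R·c = 3444 × 2.2502 ≈ 7750 m.

7750 m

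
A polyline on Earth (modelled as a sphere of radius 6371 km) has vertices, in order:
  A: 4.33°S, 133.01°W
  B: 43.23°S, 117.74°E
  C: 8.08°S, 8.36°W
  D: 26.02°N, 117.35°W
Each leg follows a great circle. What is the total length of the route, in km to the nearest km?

35647 km

Leg A→B: central angle 1.7597 rad, distance 11211.3 km.
Leg B→C: central angle 1.9058 rad, distance 12141.8 km.
Leg C→D: central angle 1.9296 rad, distance 12293.6 km.
Total: 11211.3 + 12141.8 + 12293.6 ≈ 35647 km.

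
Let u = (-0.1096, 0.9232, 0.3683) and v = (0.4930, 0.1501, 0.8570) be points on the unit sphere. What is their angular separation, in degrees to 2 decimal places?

u·v = 0.4002; |u| = 1.0000, |v| = 1.0000.
cos θ = (u·v)/(|u||v|) = 0.4002, so θ = 66.41°.

66.41°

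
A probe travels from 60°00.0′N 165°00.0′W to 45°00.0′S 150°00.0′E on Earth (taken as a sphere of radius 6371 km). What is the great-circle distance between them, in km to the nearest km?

12370 km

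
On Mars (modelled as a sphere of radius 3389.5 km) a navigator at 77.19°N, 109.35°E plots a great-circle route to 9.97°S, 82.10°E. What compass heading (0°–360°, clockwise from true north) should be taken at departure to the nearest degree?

Δλ = -27.250° = -0.4756 rad.
y = sin Δλ · cos φ₂ = (-0.4579)(0.9849) = -0.4510
x = cos φ₁ sin φ₂ − sin φ₁ cos φ₂ cos Δλ = (0.2217)(-0.1731) − (0.9751)(0.9849)(0.8890) = -0.8922
θ = atan2(y, x) = -153.19°; adding 360° gives 207°.

207°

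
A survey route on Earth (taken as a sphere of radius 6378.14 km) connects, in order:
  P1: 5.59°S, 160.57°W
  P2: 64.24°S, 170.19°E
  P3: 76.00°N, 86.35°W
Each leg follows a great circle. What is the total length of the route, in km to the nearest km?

24070 km

Leg P1→P2: central angle 1.0870 rad, distance 6933.0 km.
Leg P2→P3: central angle 2.6868 rad, distance 17136.7 km.
Total: 6933.0 + 17136.7 ≈ 24070 km.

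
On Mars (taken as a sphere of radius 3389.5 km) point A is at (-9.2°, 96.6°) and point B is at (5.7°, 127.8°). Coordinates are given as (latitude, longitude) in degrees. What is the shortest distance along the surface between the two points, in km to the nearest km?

Let φ₁ = -0.1606 rad, φ₂ = 0.0995 rad, and Δλ = 0.5445 rad.
cos c = sin φ₁ sin φ₂ + cos φ₁ cos φ₂ cos Δλ = (-0.1599)(0.0993) + (0.9871)(0.9951)(0.8554) = 0.82431,
so c = arccos(0.82431) = 0.60182 rad.
Distance = R·c = 3389.5 × 0.6018 ≈ 2040 km.

2040 km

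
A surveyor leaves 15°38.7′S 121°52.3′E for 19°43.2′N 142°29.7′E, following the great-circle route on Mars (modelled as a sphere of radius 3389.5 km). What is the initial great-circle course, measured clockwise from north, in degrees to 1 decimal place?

30.5°

Δλ = 20.623° = 0.3599 rad.
y = sin Δλ · cos φ₂ = (0.3522)(0.9414) = 0.3316
x = cos φ₁ sin φ₂ − sin φ₁ cos φ₂ cos Δλ = (0.9630)(0.3374) − (-0.2697)(0.9414)(0.9359) = 0.5625
θ = atan2(y, x) = 30.52°, so the bearing is 30.5°.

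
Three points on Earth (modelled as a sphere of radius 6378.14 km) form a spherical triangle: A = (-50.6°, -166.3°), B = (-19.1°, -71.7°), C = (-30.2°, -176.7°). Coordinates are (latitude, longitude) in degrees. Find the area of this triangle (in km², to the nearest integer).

10718703 km²

Side lengths (central angles): a = 1.6176, b = 0.3811, c = 1.3646 rad; semiperimeter s = 1.6816.
By l'Huilier's theorem, tan(E/4) = √[tan(s/2) tan((s−a)/2) tan((s−b)/2) tan((s−c)/2)], giving spherical excess E = 0.2635 rad.
Area = E·R² = 0.2635 × (6378.14)² ≈ 10718703 km².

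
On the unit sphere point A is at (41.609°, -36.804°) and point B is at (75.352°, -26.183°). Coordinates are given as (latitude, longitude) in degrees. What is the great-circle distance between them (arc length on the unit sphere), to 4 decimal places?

0.5947

Let φ₁ = 0.7262 rad, φ₂ = 1.3151 rad, and Δλ = 0.1854 rad.
Haversine: a = sin²(Δφ/2) + cos φ₁ cos φ₂ sin²(Δλ/2) = 0.0842 + (0.7477)(0.2529)(0.0086) = 0.08585.
Central angle c = 2·arcsin(√a) = 0.59473 rad.
On the unit sphere the arc length equals the central angle: 0.5947.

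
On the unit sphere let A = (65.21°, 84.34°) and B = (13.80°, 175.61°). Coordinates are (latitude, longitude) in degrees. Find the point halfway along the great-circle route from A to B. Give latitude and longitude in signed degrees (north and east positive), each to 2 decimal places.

47.53°, 152.06°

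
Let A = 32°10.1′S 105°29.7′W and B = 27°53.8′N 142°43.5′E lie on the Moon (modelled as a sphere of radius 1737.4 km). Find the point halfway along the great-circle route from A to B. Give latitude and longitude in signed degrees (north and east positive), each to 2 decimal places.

The central angle between A and B is δ = 2.1255 rad.
With f = 0.5, the slerp weights are sin((1−f)δ)/sin δ = 1.0278 and sin(fδ)/sin δ = 1.0278.
Weighted sum of the unit vectors: (1.0278)·(-0.2261,-0.8157,-0.5324) + (1.0278)·(-0.7033,0.5353,0.4679) = (-0.9553, -0.2883, -0.0663).
Converting back: φ = atan2(z, √(x²+y²)) = -3.80°, λ = atan2(y, x) = -163.21°.

-3.80°, -163.21°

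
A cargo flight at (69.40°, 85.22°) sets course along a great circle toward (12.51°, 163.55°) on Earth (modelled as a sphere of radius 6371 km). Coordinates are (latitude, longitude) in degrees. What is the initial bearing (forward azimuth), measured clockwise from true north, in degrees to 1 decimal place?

96.5°

Δλ = 78.330° = 1.3671 rad.
y = sin Δλ · cos φ₂ = (0.9793)(0.9763) = 0.9561
x = cos φ₁ sin φ₂ − sin φ₁ cos φ₂ cos Δλ = (0.3518)(0.2166) − (0.9361)(0.9763)(0.2023) = -0.1086
θ = atan2(y, x) = 96.48°, so the bearing is 96.5°.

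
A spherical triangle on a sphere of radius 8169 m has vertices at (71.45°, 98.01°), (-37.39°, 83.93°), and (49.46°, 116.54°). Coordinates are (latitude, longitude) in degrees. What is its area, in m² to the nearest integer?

21799934 m²

Side lengths (central angles): a = 1.5973, b = 0.4115, c = 1.9077 rad; semiperimeter s = 1.9582.
By l'Huilier's theorem, tan(E/4) = √[tan(s/2) tan((s−a)/2) tan((s−b)/2) tan((s−c)/2)], giving spherical excess E = 0.3267 rad.
Area = E·R² = 0.3267 × (8169)² ≈ 21799934 m².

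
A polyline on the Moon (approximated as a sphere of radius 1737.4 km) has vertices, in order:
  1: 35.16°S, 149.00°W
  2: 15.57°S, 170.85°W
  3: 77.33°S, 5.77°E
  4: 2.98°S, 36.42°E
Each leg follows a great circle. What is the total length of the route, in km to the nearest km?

Leg 1→2: central angle 0.4831 rad, distance 839.4 km.
Leg 2→3: central angle 1.5198 rad, distance 2640.5 km.
Leg 3→4: central angle 1.3293 rad, distance 2309.5 km.
Total: 839.4 + 2640.5 + 2309.5 ≈ 5789 km.

5789 km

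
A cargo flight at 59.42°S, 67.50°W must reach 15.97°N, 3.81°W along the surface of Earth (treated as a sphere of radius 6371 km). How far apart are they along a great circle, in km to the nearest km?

10135 km

Let φ₁ = -1.0371 rad, φ₂ = 0.2787 rad, and Δλ = 1.1116 rad.
cos c = sin φ₁ sin φ₂ + cos φ₁ cos φ₂ cos Δλ = (-0.8609)(0.2751) + (0.5087)(0.9614)(0.4432) = -0.02008,
so c = arccos(-0.02008) = 1.59088 rad.
Distance = R·c = 6371 × 1.5909 ≈ 10135 km.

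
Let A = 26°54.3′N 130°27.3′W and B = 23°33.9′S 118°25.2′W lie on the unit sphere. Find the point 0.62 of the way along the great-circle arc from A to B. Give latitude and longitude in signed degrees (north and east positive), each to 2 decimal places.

-4.39°, -123.00°

Central angle δ = 0.9039 rad. Interpolating on the sphere with fraction f = 0.62:
P = [sin((1−f)δ)·A + sin(fδ)·B] / sin δ = 0.4286·A + 0.6765·B in Cartesian coordinates,
giving P = (-0.5431, -0.8362, -0.0765), i.e. latitude -4.39°, longitude -123.00°.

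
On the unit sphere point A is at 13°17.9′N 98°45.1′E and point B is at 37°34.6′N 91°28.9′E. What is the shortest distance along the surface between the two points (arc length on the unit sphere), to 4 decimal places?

0.4386

With latitudes φ₁ = 13.298°, φ₂ = 37.577° and longitude difference Δλ = -7.270°:
cos c = sin φ₁ sin φ₂ + cos φ₁ cos φ₂ cos Δλ = (0.2300)(0.6098) + (0.9732)(0.7925)(0.9920) = 0.90536,
so c = arccos(0.90536) = 0.43857 rad.
On the unit sphere the arc length equals the central angle: 0.4386.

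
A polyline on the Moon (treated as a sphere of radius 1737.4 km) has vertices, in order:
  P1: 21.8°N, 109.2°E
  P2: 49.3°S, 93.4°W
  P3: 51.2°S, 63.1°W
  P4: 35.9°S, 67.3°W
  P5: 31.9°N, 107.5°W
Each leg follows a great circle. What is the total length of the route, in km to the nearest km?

Leg P1→P2: central angle 2.5690 rad, distance 4463.4 km.
Leg P2→P3: central angle 0.3374 rad, distance 586.1 km.
Leg P3→P4: central angle 0.2722 rad, distance 472.8 km.
Leg P4→P5: central angle 1.3537 rad, distance 2351.9 km.
Total: 4463.4 + 586.1 + 472.8 + 2351.9 ≈ 7874 km.

7874 km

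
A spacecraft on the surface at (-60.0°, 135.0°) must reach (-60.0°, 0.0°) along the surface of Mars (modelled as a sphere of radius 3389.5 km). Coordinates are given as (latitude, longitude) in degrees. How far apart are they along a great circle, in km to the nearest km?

3255 km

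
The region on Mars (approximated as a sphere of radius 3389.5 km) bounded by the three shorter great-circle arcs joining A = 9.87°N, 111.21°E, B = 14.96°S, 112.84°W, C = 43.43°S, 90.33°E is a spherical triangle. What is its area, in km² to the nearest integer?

23266708 km²

Side lengths (central angles): a = 2.0573, b = 0.9877, c = 2.3867 rad; semiperimeter s = 2.7158.
By l'Huilier's theorem, tan(E/4) = √[tan(s/2) tan((s−a)/2) tan((s−b)/2) tan((s−c)/2)], giving spherical excess E = 2.0252 rad.
Area = E·R² = 2.0252 × (3389.5)² ≈ 23266708 km².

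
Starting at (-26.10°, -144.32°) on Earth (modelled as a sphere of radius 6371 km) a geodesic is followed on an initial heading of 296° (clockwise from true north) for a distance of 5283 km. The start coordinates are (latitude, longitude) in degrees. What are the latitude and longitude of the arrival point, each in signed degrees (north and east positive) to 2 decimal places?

-0.39°, 174.17°

Angular distance δ = d/R = 5283/6371 = 0.82923 rad; initial bearing θ = 5.1662 rad.
sin φ₂ = sin φ₁ cos δ + cos φ₁ sin δ cos θ = (-0.4399)(0.6754) + (0.8980)(0.7374)(0.4384) = -0.0069, so φ₂ = -0.39°.
Δλ = atan2(sin θ sin δ cos φ₁, cos δ − sin φ₁ sin φ₂) = atan2(-0.5952, 0.6724) = -41.513°.
λ₂ = -144.320° − 41.513° = -185.83° → 174.17° after wrapping to (−180°, 180°].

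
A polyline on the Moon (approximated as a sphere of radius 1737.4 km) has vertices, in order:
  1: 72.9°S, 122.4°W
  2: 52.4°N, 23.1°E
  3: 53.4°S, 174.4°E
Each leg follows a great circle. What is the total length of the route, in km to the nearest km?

9631 km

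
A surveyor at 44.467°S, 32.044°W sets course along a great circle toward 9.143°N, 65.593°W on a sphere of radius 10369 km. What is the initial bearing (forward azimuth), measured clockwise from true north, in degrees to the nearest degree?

With φ₁ = -0.7761, φ₂ = 0.1596, Δλ = -0.5855 rad, the forward-azimuth formula gives
θ = atan2( sin Δλ cos φ₂ , cos φ₁ sin φ₂ − sin φ₁ cos φ₂ cos Δλ ) = atan2(-0.5456, 0.6898) = -38.34°.
Adding 360° brings this into [0°, 360°): 322°.

322°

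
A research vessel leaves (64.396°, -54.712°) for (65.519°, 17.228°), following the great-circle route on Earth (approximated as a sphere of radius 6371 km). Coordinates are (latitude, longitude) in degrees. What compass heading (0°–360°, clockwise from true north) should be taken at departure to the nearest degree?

With φ₁ = 1.1239, φ₂ = 1.1435, Δλ = 1.2556 rad, the forward-azimuth formula gives
θ = atan2( sin Δλ cos φ₂ , cos φ₁ sin φ₂ − sin φ₁ cos φ₂ cos Δλ ) = atan2(0.3940, 0.2774) = 54.85°.
So the initial bearing is 55°.

55°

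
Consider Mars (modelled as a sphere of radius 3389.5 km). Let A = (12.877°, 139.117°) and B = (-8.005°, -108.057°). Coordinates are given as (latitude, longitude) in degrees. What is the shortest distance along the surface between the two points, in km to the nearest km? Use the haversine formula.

6740 km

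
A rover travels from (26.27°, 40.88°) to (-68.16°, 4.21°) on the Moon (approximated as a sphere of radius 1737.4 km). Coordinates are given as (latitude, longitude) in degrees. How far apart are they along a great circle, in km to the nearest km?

2979 km

In radians: φ₁ = 0.4585, φ₂ = -1.1896, Δλ = -36.670° = -0.6400 rad.
cos c = sin φ₁ sin φ₂ + cos φ₁ cos φ₂ cos Δλ = (0.4426)(-0.9282) + (0.8967)(0.3720)(0.8021) = -0.14326,
so c = arccos(-0.14326) = 1.71455 rad.
Distance = R·c = 1737.4 × 1.7146 ≈ 2979 km.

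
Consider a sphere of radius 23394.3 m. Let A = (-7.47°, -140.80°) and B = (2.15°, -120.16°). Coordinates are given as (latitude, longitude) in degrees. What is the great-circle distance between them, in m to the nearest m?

9281 m

Let φ₁ = -0.1304 rad, φ₂ = 0.0375 rad, and Δλ = 0.3602 rad.
cos c = sin φ₁ sin φ₂ + cos φ₁ cos φ₂ cos Δλ = (-0.1300)(0.0375) + (0.9915)(0.9993)(0.9358) = 0.92234,
so c = arccos(0.92234) = 0.39670 rad.
Distance = R·c = 23394.3 × 0.3967 ≈ 9281 m.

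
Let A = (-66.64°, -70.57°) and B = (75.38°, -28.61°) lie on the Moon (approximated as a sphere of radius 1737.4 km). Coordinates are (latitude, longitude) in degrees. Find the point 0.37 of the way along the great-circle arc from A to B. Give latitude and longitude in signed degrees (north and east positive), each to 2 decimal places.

Central angle δ = 2.5216 rad. Interpolating on the sphere with fraction f = 0.37:
P = [sin((1−f)δ)·A + sin(fδ)·B] / sin δ = 1.7208·A + 1.3827·B in Cartesian coordinates,
giving P = (0.5334, -0.8106, -0.2418), i.e. latitude -13.99°, longitude -56.65°.

-13.99°, -56.65°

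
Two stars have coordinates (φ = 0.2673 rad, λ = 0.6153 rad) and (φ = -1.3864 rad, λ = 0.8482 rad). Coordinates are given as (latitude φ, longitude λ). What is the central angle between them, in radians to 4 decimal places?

1.6585 rad

Let φ₁ = 0.2673 rad, φ₂ = -1.3864 rad, and Δλ = 0.2329 rad.
Haversine: a = sin²(Δφ/2) + cos φ₁ cos φ₂ sin²(Δλ/2) = 0.5414 + (0.9645)(0.1834)(0.0135) = 0.54379.
Central angle c = 2·arcsin(√a) = 1.65849 rad.
So the angular separation is 1.6585 rad.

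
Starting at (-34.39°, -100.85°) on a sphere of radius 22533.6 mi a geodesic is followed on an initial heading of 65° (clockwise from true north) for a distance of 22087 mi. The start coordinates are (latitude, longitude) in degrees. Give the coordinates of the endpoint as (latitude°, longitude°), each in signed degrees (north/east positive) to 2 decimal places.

-1.42°, -52.00°

Angular distance δ = d/R = 22087/22533.6 = 0.98018 rad; initial bearing θ = 1.1345 rad.
sin φ₂ = sin φ₁ cos δ + cos φ₁ sin δ cos θ = (-0.5648)(0.5569) + (0.8252)(0.8306)(0.4226) = -0.0249, so φ₂ = -1.42°.
Δλ = atan2(sin θ sin δ cos φ₁, cos δ − sin φ₁ sin φ₂) = atan2(0.6212, 0.5428) = 48.852°.
λ₂ = -100.850° + 48.852° = -52.00°.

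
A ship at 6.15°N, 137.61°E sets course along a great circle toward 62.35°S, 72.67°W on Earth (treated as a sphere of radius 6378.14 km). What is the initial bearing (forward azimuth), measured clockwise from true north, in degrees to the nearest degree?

164°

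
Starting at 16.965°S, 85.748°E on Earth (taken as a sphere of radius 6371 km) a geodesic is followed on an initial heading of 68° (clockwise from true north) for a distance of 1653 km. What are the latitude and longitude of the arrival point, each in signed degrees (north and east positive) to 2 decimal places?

-10.96°, 99.77°

Angular distance δ = d/R = 1653/6371 = 0.25946 rad; initial bearing θ = 1.1868 rad.
sin φ₂ = sin φ₁ cos δ + cos φ₁ sin δ cos θ = (-0.2918)(0.9665) + (0.9565)(0.2566)(0.3746) = -0.1901, so φ₂ = -10.96°.
Δλ = atan2(sin θ sin δ cos φ₁, cos δ − sin φ₁ sin φ₂) = atan2(0.2275, 0.9111) = 14.022°.
λ₂ = 85.748° + 14.022° = 99.77°.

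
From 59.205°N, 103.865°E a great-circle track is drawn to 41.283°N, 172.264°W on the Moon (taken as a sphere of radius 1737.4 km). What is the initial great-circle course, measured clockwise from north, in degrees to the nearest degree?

70°

With φ₁ = 1.0333, φ₂ = 0.7205, Δλ = 1.4638 rad, the forward-azimuth formula gives
θ = atan2( sin Δλ cos φ₂ , cos φ₁ sin φ₂ − sin φ₁ cos φ₂ cos Δλ ) = atan2(0.7472, 0.2689) = 70.21°.
So the initial bearing is 70°.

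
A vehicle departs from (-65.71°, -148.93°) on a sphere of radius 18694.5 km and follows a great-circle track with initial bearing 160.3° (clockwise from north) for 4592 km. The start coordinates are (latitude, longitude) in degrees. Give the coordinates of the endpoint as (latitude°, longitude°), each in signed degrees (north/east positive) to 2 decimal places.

-78.04°, -125.63°

Angular distance δ = d/R = 4592/18694.5 = 0.24563 rad; initial bearing θ = 2.7978 rad.
sin φ₂ = sin φ₁ cos δ + cos φ₁ sin δ cos θ = (-0.9115)(0.9700) + (0.4114)(0.2432)(-0.9415) = -0.9783, so φ₂ = -78.04°.
Δλ = atan2(sin θ sin δ cos φ₁, cos δ − sin φ₁ sin φ₂) = atan2(0.0337, 0.0783) = 23.300°.
λ₂ = -148.930° + 23.300° = -125.63°.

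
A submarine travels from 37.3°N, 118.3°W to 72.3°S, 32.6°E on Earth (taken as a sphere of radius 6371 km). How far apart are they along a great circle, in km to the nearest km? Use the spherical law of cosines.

Let φ₁ = 0.6510 rad, φ₂ = -1.2619 rad, and Δλ = 2.6337 rad.
cos c = sin φ₁ sin φ₂ + cos φ₁ cos φ₂ cos Δλ = (0.6060)(-0.9527) + (0.7955)(0.3040)(-0.8738) = -0.78862,
so c = arccos(-0.78862) = 2.47936 rad.
Distance = R·c = 6371 × 2.4794 ≈ 15796 km.

15796 km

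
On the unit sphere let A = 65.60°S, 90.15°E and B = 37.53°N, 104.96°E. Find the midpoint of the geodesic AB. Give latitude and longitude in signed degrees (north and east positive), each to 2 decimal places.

-14.14°, 99.90°

The central angle between A and B is δ = 1.8111 rad.
With f = 0.5, the slerp weights are sin((1−f)δ)/sin δ = 0.8101 and sin(fδ)/sin δ = 0.8101.
Weighted sum of the unit vectors: (0.8101)·(-0.0011,0.4131,-0.9107) + (0.8101)·(-0.2047,0.7662,0.6092) = (-0.1667, 0.9553, -0.2442).
Converting back: φ = atan2(z, √(x²+y²)) = -14.14°, λ = atan2(y, x) = 99.90°.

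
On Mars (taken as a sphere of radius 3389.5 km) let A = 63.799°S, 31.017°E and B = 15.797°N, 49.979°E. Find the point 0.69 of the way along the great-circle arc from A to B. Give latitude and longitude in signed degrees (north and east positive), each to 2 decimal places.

Central angle δ = 1.4126 rad. Interpolating on the sphere with fraction f = 0.69:
P = [sin((1−f)δ)·A + sin(fδ)·B] / sin δ = 0.4294·A + 0.8380·B in Cartesian coordinates,
giving P = (0.6810, 0.7152, -0.1572), i.e. latitude -9.04°, longitude 46.40°.

-9.04°, 46.40°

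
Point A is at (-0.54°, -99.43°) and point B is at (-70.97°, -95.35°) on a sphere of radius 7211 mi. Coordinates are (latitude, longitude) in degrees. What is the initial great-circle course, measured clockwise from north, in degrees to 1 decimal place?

With φ₁ = -0.0094, φ₂ = -1.2387, Δλ = 0.0712 rad, the forward-azimuth formula gives
θ = atan2( sin Δλ cos φ₂ , cos φ₁ sin φ₂ − sin φ₁ cos φ₂ cos Δλ ) = atan2(0.0232, -0.9422) = 178.59°.
So the initial bearing is 178.6°.

178.6°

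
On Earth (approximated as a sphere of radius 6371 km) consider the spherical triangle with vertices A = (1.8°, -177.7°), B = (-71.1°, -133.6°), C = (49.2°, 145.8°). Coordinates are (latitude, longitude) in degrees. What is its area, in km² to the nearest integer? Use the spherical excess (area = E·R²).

Side lengths (central angles): a = 2.3208, b = 0.9899, c = 1.3666 rad; semiperimeter s = 2.3386.
By l'Huilier's theorem, tan(E/4) = √[tan(s/2) tan((s−a)/2) tan((s−b)/2) tan((s−c)/2)], giving spherical excess E = 0.3760 rad.
Area = E·R² = 0.3760 × (6371)² ≈ 15260423 km².

15260423 km²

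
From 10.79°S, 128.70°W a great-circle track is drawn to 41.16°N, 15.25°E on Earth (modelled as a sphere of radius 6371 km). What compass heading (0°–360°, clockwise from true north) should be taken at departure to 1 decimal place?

Δλ = 143.950° = 2.5124 rad.
y = sin Δλ · cos φ₂ = (0.5885)(0.7529) = 0.4431
x = cos φ₁ sin φ₂ − sin φ₁ cos φ₂ cos Δλ = (0.9823)(0.6582) − (-0.1872)(0.7529)(-0.8085) = 0.5326
θ = atan2(y, x) = 39.76°, so the bearing is 39.8°.

39.8°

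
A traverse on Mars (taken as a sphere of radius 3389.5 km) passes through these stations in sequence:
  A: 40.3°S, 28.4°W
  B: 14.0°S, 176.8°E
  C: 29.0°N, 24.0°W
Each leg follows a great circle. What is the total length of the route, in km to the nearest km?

16355 km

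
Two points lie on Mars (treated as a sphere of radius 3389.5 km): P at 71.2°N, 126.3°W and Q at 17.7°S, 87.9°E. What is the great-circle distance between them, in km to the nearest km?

With latitudes φ₁ = 71.200°, φ₂ = -17.700° and longitude difference Δλ = -145.800°:
cos c = sin φ₁ sin φ₂ + cos φ₁ cos φ₂ cos Δλ = (0.9466)(-0.3040) + (0.3223)(0.9527)(-0.8271) = -0.54173,
so c = arccos(-0.54173) = 2.14330 rad.
Distance = R·c = 3389.5 × 2.1433 ≈ 7265 km.

7265 km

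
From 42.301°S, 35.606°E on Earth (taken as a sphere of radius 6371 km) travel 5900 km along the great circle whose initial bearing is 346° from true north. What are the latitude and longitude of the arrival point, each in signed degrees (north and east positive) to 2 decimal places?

9.74°, 24.29°

Angular distance δ = d/R = 5900/6371 = 0.92607 rad; initial bearing θ = 6.0388 rad.
sin φ₂ = sin φ₁ cos δ + cos φ₁ sin δ cos θ = (-0.6730)(0.6010) + (0.7396)(0.7993)(0.9703) = 0.1691, so φ₂ = 9.74°.
Δλ = atan2(sin θ sin δ cos φ₁, cos δ − sin φ₁ sin φ₂) = atan2(-0.1430, 0.7148) = -11.314°.
λ₂ = 35.606° − 11.314° = 24.29°.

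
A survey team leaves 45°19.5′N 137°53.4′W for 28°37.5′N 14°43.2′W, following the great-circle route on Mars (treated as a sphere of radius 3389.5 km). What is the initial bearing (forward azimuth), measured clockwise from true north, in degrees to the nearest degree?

47°

With φ₁ = 0.7911, φ₂ = 0.4996, Δλ = 2.1497 rad, the forward-azimuth formula gives
θ = atan2( sin Δλ cos φ₂ , cos φ₁ sin φ₂ − sin φ₁ cos φ₂ cos Δλ ) = atan2(0.7347, 0.6783) = 47.29°.
So the initial bearing is 47°.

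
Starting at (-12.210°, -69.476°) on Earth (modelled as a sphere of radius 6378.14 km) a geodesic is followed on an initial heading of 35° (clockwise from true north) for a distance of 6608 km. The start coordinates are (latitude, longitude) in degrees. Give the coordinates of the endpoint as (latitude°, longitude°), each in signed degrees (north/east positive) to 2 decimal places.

35.53°, -32.15°

Angular distance δ = d/R = 6608/6378.14 = 1.03604 rad; initial bearing θ = 0.6109 rad.
sin φ₂ = sin φ₁ cos δ + cos φ₁ sin δ cos θ = (-0.2115)(0.5096) + (0.9774)(0.8604)(0.8192) = 0.5811, so φ₂ = 35.53°.
Δλ = atan2(sin θ sin δ cos φ₁, cos δ − sin φ₁ sin φ₂) = atan2(0.4823, 0.6325) = 37.328°.
λ₂ = -69.476° + 37.328° = -32.15°.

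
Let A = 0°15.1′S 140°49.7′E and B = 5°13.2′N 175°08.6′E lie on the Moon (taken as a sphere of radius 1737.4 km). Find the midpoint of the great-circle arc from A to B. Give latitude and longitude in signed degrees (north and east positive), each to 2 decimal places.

The central angle between A and B is δ = 0.6057 rad.
With f = 0.5, the slerp weights are sin((1−f)δ)/sin δ = 0.5238 and sin(fδ)/sin δ = 0.5238.
Weighted sum of the unit vectors: (0.5238)·(-0.7752,0.6316,-0.0044) + (0.5238)·(-0.9923,0.0843,0.0910) = (-0.9259, 0.3750, 0.0454).
Converting back: φ = atan2(z, √(x²+y²)) = 2.60°, λ = atan2(y, x) = 157.95°.

2.60°, 157.95°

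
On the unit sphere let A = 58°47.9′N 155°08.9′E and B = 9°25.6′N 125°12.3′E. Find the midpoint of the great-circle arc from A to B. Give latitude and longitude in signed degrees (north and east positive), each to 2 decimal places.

The central angle between A and B is δ = 0.9485 rad.
With f = 0.5, the slerp weights are sin((1−f)δ)/sin δ = 0.5620 and sin(fδ)/sin δ = 0.5620.
Weighted sum of the unit vectors: (0.5620)·(-0.4701,0.2177,0.8553) + (0.5620)·(-0.5687,0.8061,0.1638) = (-0.5838, 0.5754, 0.5728).
Converting back: φ = atan2(z, √(x²+y²)) = 34.94°, λ = atan2(y, x) = 135.42°.

34.94°, 135.42°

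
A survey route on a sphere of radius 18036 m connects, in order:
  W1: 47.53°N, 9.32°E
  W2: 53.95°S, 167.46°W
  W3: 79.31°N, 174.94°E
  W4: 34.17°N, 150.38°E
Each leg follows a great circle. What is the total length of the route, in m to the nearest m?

111177 m

Leg W1→W2: central angle 3.0241 rad, distance 54542.0 m.
Leg W2→W3: central angle 2.3329 rad, distance 42075.6 m.
Leg W3→W4: central angle 0.8072 rad, distance 14559.5 m.
Total: 54542.0 + 42075.6 + 14559.5 ≈ 111177 m.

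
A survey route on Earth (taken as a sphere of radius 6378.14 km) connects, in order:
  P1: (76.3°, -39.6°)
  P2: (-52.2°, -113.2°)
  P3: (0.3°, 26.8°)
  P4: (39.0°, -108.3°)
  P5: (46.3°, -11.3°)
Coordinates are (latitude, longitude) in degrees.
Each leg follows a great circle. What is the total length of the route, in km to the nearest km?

49551 km

Leg P1→P2: central angle 2.3843 rad, distance 15207.3 km.
Leg P2→P3: central angle 2.0642 rad, distance 13165.9 km.
Leg P3→P4: central angle 2.1498 rad, distance 13711.7 km.
Leg P4→P5: central angle 1.1707 rad, distance 7466.6 km.
Total: 15207.3 + 13165.9 + 13711.7 + 7466.6 ≈ 49551 km.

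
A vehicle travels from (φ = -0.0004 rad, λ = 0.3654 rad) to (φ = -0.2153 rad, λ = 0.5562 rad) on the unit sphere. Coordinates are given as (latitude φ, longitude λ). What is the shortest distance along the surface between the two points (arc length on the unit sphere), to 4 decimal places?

0.2864

With latitudes φ₁ = -0.023°, φ₂ = -12.336° and longitude difference Δλ = 10.932°:
Haversine: a = sin²(Δφ/2) + cos φ₁ cos φ₂ sin²(Δλ/2) = 0.0115 + (1.0000)(0.9769)(0.0091) = 0.02037.
Central angle c = 2·arcsin(√a) = 0.28639 rad.
On the unit sphere the arc length equals the central angle: 0.2864.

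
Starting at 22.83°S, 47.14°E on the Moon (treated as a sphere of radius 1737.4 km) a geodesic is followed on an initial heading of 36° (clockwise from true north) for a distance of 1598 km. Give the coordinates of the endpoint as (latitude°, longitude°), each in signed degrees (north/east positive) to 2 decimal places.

Angular distance δ = d/R = 1598/1737.4 = 0.91977 rad; initial bearing θ = 0.6283 rad.
sin φ₂ = sin φ₁ cos δ + cos φ₁ sin δ cos θ = (-0.3880)(0.6060) + (0.9217)(0.7955)(0.8090) = 0.3580, so φ₂ = 20.98°.
Δλ = atan2(sin θ sin δ cos φ₁, cos δ − sin φ₁ sin φ₂) = atan2(0.4309, 0.7449) = 30.049°.
λ₂ = 47.140° + 30.049° = 77.19°.

20.98°, 77.19°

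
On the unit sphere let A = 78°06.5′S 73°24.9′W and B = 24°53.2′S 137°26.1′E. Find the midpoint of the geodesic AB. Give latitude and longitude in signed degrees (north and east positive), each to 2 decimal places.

The central angle between A and B is δ = 1.3168 rad.
With f = 0.5, the slerp weights are sin((1−f)δ)/sin δ = 0.6321 and sin(fδ)/sin δ = 0.6321.
Weighted sum of the unit vectors: (0.6321)·(0.0588,-0.1975,-0.9785) + (0.6321)·(-0.6681,0.6136,-0.4208) = (-0.3852, 0.2630, -0.8846).
Converting back: φ = atan2(z, √(x²+y²)) = -62.20°, λ = atan2(y, x) = 145.67°.

-62.20°, 145.67°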